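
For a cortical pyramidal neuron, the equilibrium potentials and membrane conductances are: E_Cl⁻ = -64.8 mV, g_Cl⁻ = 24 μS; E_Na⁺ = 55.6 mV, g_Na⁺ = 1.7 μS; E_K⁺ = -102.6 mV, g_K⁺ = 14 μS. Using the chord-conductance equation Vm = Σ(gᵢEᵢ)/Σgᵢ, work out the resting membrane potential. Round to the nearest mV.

-73 mV

Σ gᵢEᵢ = 24·(-64.8) + 1.7·(55.6) + 14·(-102.6) = -2897.08
Σ gᵢ = 24 + 1.7 + 14 = 39.7
Vm = -2897.08 / 39.7 = -72.97 mV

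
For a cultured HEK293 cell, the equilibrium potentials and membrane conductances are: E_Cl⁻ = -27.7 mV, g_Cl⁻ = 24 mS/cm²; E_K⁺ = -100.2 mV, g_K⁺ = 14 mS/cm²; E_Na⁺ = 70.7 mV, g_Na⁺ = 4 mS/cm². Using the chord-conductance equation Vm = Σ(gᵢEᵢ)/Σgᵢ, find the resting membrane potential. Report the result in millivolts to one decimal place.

Σ gᵢEᵢ = 24·(-27.7) + 14·(-100.2) + 4·(70.7) = -1784.80
Σ gᵢ = 24 + 14 + 4 = 42
Vm = -1784.80 / 42 = -42.50 mV

-42.5 mV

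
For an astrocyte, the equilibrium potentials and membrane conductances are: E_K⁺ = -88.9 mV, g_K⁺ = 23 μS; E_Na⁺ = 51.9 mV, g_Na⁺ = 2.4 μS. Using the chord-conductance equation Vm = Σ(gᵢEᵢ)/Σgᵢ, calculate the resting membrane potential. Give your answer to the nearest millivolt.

-76 mV

Σ gᵢEᵢ = 23·(-88.9) + 2.4·(51.9) = -1920.14
Σ gᵢ = 23 + 2.4 = 25.4
Vm = -1920.14 / 25.4 = -75.60 mV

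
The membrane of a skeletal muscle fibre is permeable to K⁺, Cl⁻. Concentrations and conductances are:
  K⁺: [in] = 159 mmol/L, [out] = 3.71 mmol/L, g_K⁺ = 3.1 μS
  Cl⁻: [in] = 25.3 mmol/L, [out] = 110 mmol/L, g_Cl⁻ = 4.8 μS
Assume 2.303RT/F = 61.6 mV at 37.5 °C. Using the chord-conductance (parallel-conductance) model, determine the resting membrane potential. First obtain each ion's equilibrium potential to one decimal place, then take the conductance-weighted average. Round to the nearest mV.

-63 mV

E_K⁺ = (61.6/1)·log₁₀(3.71/159) = -100.5 mV
E_Cl⁻ = (61.6/-1)·log₁₀(110/25.3) = -39.3 mV
Vm = (Σ gᵢEᵢ)/(Σ gᵢ) = (3.1·-100.5 + 4.8·-39.3) / (3.1 + 4.8)
= -500.19 / 7.9 = -63.32 mV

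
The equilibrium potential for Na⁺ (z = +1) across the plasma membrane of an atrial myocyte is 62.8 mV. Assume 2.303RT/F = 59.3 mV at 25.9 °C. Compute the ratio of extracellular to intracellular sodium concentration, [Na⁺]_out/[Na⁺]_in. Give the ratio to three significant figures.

11.5

log₁₀([out]/[in]) = E·z/(59.3) = 62.8 × 1 / 59.3 = 1.0590
[out]/[in] = 10^(1.0590) = 11.46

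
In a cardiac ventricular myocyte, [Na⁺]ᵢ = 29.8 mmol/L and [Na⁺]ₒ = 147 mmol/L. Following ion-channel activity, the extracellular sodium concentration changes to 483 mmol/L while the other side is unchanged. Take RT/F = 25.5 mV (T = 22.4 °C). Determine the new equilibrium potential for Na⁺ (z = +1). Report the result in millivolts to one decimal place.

71.0 mV

After the shift: [Na⁺]_out = 483, [Na⁺]_in = 29.8 mmol/L.
E_new = (25.5/1)·ln(483/29.8) = 25.50 · (2.7855) = 71.03 mV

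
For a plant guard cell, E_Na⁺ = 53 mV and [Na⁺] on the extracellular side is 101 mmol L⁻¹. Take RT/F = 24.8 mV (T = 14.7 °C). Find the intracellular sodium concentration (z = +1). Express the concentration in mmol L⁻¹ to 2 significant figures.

12 mmol L⁻¹

Nernst: E = (24.8/1) · ln([out]/[in]), so ln([out]/[in]) = 53.0 × 1 / 24.8 = 2.1371.
[out]/[in] = e^(2.1371) = 8.475.
[in] = 101 / 8.475 = 11.92 mmol L⁻¹.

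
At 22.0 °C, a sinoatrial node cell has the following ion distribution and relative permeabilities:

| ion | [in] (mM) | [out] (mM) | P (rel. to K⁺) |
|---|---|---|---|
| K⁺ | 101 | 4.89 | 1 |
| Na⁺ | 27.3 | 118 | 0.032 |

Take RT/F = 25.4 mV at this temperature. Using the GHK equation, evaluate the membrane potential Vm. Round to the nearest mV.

Vm = 25.4 · ln[(Σ P·[cation]ₒ + Σ P·[anion]ᵢ) / (Σ P·[cation]ᵢ + Σ P·[anion]ₒ)]
Numerator = 1×4.89 + 0.032×118 = 8.666
Denominator = 1×101 + 0.032×27.3 = 101.9
Vm = 25.4 · ln(0.085066) = 25.4 × (-2.4643) = -62.59 mV

-63 mV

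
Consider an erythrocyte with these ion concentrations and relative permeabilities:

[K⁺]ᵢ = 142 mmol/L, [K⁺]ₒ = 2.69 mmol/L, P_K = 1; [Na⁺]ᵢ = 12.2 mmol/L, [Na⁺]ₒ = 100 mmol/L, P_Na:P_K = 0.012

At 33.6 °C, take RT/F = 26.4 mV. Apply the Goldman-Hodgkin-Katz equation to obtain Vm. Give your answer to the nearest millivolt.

Vm = 26.4 · ln[(Σ P·[cation]ₒ + Σ P·[anion]ᵢ) / (Σ P·[cation]ᵢ + Σ P·[anion]ₒ)]
Numerator = 1×2.69 + 0.012×100 = 3.89
Denominator = 1×142 + 0.012×12.2 = 142.1
Vm = 26.4 · ln(0.027366) = 26.4 × (-3.5984) = -95.00 mV

-95 mV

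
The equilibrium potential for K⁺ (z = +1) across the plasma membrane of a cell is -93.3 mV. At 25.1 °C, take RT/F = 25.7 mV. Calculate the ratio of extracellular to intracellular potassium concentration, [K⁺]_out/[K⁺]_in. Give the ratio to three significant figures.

ln([out]/[in]) = E·z/(25.7) = -93.3 × 1 / 25.7 = -3.6304
[out]/[in] = e^(-3.6304) = 0.02651

0.0265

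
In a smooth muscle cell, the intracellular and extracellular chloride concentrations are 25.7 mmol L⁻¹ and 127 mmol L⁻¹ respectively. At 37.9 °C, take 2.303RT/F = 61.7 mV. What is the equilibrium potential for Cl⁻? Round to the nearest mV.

-43 mV

E = (61.7/z) · log₁₀([Cl⁻]_out/[Cl⁻]_in) with z = -1.
For an anion, dividing by z = -1 reverses the sign.
= (61.7/-1) · log₁₀(127/25.7) = -61.70 · log₁₀(4.942)
= -61.70 · (0.6939) = -42.81 mV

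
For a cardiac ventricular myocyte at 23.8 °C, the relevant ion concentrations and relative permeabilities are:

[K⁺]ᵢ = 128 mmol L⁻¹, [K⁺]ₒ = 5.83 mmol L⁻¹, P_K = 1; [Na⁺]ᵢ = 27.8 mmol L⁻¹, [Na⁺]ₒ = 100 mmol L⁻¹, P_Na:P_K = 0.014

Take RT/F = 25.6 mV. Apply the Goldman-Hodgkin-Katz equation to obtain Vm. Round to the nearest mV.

Vm = 25.6 · ln[(Σ P·[cation]ₒ + Σ P·[anion]ᵢ) / (Σ P·[cation]ᵢ + Σ P·[anion]ₒ)]
Numerator = 1×5.83 + 0.014×100 = 7.23
Denominator = 1×128 + 0.014×27.8 = 128.4
Vm = 25.6 · ln(0.056313) = 25.6 × (-2.8768) = -73.65 mV

-74 mV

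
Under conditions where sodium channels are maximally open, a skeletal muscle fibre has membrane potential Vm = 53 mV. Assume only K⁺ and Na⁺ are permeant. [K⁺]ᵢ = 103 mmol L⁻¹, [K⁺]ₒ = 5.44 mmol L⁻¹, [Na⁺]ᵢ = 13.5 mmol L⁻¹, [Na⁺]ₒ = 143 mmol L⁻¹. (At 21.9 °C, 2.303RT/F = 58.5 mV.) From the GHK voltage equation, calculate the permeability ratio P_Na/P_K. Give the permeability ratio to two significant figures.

24

Let α = P_Na/P_K. GHK: Vm = 58.5·log₁₀[(Kₒ + α·Naₒ)/(Kᵢ + α·Naᵢ)].
10^(Vm/58.5) = 10^(53.0/58.5) = 8.0535
So 8.0535·(Kᵢ + α·Naᵢ) = Kₒ + α·Naₒ → α = (8.0535·103.0 − 5.44) / (143.0 − 8.0535·13.5)
α = (829.5 − 5.44) / (143.0 − 108.7) = 824.1/34.28 = 24.04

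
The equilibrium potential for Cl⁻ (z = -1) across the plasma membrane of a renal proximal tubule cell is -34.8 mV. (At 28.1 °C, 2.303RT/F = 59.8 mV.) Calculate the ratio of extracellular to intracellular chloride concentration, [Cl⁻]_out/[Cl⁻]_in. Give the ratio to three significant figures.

3.82

log₁₀([out]/[in]) = E·z/(59.8) = -34.8 × -1 / 59.8 = 0.5819
[out]/[in] = 10^(0.5819) = 3.819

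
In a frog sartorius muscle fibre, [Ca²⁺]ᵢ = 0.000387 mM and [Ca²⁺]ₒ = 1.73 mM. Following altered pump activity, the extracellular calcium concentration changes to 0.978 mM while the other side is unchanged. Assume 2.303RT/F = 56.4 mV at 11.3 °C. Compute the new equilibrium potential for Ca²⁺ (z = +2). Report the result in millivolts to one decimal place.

96.0 mV

After the shift: [Ca²⁺]_out = 0.978, [Ca²⁺]_in = 0.000387 mM.
E_new = (56.4/2)·log₁₀(0.978/0.000387) = 28.20 · (3.4026) = 95.95 mV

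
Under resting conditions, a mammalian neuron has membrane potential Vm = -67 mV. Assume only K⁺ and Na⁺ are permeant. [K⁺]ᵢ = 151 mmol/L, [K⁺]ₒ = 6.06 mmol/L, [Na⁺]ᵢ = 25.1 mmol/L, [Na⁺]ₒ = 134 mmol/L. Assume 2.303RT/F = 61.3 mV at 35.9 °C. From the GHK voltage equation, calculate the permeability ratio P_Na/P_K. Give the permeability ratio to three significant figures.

0.0464

Let α = P_Na/P_K. GHK: Vm = 61.3·log₁₀[(Kₒ + α·Naₒ)/(Kᵢ + α·Naᵢ)].
10^(Vm/61.3) = 10^(-67.0/61.3) = 0.080726
So 0.080726·(Kᵢ + α·Naᵢ) = Kₒ + α·Naₒ → α = (0.080726·151.0 − 6.06) / (134.0 − 0.080726·25.1)
α = (12.19 − 6.06) / (134.0 − 2.026) = 6.13/132 = 0.04645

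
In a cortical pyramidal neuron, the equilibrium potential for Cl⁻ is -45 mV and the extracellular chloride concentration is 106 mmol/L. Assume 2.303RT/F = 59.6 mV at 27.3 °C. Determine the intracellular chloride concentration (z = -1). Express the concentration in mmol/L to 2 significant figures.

Nernst: E = (59.6/-1) · log₁₀([out]/[in]), so log₁₀([out]/[in]) = -45.0 × -1 / 59.6 = 0.7550.
[out]/[in] = 10^(0.7550) = 5.689.
[in] = 106 / 5.689 = 18.63 mmol/L.

19 mmol/L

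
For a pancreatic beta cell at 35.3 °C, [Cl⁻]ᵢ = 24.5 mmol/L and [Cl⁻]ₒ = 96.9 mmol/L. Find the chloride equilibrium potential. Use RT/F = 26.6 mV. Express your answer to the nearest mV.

E = (26.6/z) · ln([Cl⁻]_out/[Cl⁻]_in) with z = -1.
For an anion, dividing by z = -1 reverses the sign.
= (26.6/-1) · ln(96.9/24.5) = -26.60 · ln(3.955)
= -26.60 · (1.3750) = -36.58 mV

-37 mV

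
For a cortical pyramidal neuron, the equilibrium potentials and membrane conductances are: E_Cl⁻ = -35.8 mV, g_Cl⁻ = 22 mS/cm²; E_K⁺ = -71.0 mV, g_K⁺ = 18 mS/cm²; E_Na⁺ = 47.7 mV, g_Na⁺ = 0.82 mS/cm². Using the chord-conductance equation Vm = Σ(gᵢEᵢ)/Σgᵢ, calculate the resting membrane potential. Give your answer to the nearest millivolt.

Σ gᵢEᵢ = 22·(-35.8) + 18·(-71.0) + 0.82·(47.7) = -2026.49
Σ gᵢ = 22 + 18 + 0.82 = 40.82
Vm = -2026.49 / 40.82 = -49.64 mV

-50 mV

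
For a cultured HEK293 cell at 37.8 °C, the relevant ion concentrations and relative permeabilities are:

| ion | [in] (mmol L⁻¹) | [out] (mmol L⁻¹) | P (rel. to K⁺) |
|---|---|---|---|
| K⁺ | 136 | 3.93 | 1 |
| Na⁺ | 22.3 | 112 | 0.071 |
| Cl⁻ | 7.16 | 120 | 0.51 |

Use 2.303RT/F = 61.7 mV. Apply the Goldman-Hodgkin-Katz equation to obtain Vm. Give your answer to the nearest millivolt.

Vm = 61.7 · log₁₀[(Σ P·[cation]ₒ + Σ P·[anion]ᵢ) / (Σ P·[cation]ᵢ + Σ P·[anion]ₒ)]
Numerator = 1×3.93 + 0.071×112 + 0.51×7.16 = 15.53
Denominator = 1×136 + 0.071×22.3 + 0.51×120 = 198.8
Vm = 61.7 · log₁₀(0.078143) = 61.7 × (-1.1071) = -68.31 mV

-68 mV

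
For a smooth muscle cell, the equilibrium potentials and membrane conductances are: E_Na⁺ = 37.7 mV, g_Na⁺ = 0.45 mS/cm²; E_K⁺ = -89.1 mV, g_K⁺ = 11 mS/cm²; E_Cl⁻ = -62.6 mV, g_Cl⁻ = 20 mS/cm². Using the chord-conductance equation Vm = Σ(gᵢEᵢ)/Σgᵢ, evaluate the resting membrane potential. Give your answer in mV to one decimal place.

Σ gᵢEᵢ = 0.45·(37.7) + 11·(-89.1) + 20·(-62.6) = -2215.13
Σ gᵢ = 0.45 + 11 + 20 = 31.45
Vm = -2215.13 / 31.45 = -70.43 mV

-70.4 mV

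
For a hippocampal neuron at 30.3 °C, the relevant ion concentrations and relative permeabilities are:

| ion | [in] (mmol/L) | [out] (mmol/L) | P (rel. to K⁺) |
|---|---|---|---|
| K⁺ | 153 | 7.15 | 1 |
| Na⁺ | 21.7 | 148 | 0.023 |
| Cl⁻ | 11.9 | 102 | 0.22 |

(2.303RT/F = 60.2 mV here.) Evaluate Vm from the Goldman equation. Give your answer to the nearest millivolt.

Vm = 60.2 · log₁₀[(Σ P·[cation]ₒ + Σ P·[anion]ᵢ) / (Σ P·[cation]ᵢ + Σ P·[anion]ₒ)]
Numerator = 1×7.15 + 0.023×148 + 0.22×11.9 = 13.17
Denominator = 1×153 + 0.023×21.7 + 0.22×102 = 175.9
Vm = 60.2 · log₁₀(0.074867) = 60.2 × (-1.1257) = -67.77 mV

-68 mV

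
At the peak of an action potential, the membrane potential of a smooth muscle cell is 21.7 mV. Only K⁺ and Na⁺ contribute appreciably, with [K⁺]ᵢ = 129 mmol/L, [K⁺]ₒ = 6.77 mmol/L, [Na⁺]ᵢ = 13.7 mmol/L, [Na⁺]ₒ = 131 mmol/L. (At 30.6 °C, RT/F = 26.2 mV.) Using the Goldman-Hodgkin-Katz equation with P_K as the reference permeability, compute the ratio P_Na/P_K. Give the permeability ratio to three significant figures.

2.90

Let α = P_Na/P_K. GHK: Vm = 26.2·ln[(Kₒ + α·Naₒ)/(Kᵢ + α·Naᵢ)].
e^(Vm/26.2) = e^(21.7/26.2) = 2.2893
So 2.2893·(Kᵢ + α·Naᵢ) = Kₒ + α·Naₒ → α = (2.2893·129.0 − 6.77) / (131.0 − 2.2893·13.7)
α = (295.3 − 6.77) / (131.0 − 31.36) = 288.5/99.64 = 2.896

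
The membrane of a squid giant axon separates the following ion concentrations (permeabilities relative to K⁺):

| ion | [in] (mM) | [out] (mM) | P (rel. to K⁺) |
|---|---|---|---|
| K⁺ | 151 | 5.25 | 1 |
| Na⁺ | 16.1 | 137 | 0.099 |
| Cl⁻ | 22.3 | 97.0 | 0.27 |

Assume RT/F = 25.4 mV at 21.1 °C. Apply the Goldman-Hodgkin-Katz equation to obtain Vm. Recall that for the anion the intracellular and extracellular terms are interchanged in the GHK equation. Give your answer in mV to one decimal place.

Vm = 25.4 · ln[(Σ P·[cation]ₒ + Σ P·[anion]ᵢ) / (Σ P·[cation]ᵢ + Σ P·[anion]ₒ)]
Numerator = 1×5.25 + 0.099×137 + 0.27×22.3 = 24.83
Denominator = 1×151 + 0.099×16.1 + 0.27×97.0 = 178.8
Vm = 25.4 · ln(0.13891) = 25.4 × (-1.9740) = -50.14 mV

-50.1 mV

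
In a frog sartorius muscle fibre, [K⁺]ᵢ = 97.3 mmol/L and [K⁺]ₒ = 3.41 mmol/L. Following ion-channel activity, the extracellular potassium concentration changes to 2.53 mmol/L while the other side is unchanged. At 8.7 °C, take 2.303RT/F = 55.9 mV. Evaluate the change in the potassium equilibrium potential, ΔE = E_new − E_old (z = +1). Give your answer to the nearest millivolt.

-7 mV

E_old = (55.9/1)·log₁₀(3.41/97.3) = -81.35 mV
E_new = (55.9/1)·log₁₀(2.53/97.3) = -88.60 mV
ΔE = -88.60 − (-81.35) = -7.25 mV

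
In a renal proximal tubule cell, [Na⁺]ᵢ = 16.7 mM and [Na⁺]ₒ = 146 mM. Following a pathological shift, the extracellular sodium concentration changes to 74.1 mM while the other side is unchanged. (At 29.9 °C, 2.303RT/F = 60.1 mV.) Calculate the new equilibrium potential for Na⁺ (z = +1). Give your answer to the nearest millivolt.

After the shift: [Na⁺]_out = 74.1, [Na⁺]_in = 16.7 mM.
E_new = (60.1/1)·log₁₀(74.1/16.7) = 60.10 · (0.6471) = 38.89 mV

39 mV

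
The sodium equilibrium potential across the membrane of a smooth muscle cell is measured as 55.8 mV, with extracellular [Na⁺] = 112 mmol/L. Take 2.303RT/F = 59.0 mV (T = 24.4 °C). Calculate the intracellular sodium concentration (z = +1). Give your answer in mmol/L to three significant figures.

Nernst: E = (59.0/1) · log₁₀([out]/[in]), so log₁₀([out]/[in]) = 55.8 × 1 / 59.0 = 0.9458.
[out]/[in] = 10^(0.9458) = 8.826.
[in] = 112 / 8.826 = 12.69 mmol/L.

12.7 mmol/L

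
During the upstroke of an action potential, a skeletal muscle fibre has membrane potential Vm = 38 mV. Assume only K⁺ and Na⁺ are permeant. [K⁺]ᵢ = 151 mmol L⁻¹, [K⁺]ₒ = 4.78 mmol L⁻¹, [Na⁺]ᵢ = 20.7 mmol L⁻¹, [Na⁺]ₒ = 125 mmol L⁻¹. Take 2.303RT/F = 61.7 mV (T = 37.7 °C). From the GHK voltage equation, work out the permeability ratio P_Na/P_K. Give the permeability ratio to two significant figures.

Let α = P_Na/P_K. GHK: Vm = 61.7·log₁₀[(Kₒ + α·Naₒ)/(Kᵢ + α·Naᵢ)].
10^(Vm/61.7) = 10^(38.0/61.7) = 4.1294
So 4.1294·(Kᵢ + α·Naᵢ) = Kₒ + α·Naₒ → α = (4.1294·151.0 − 4.78) / (125.0 − 4.1294·20.7)
α = (623.5 − 4.78) / (125.0 − 85.48) = 618.8/39.52 = 15.66

16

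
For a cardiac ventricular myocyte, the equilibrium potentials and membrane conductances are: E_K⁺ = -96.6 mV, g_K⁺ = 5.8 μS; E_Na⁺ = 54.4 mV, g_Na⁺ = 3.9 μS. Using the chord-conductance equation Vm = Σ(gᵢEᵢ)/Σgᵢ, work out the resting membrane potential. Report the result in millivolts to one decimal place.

-35.9 mV

Σ gᵢEᵢ = 5.8·(-96.6) + 3.9·(54.4) = -348.12
Σ gᵢ = 5.8 + 3.9 = 9.7
Vm = -348.12 / 9.7 = -35.89 mV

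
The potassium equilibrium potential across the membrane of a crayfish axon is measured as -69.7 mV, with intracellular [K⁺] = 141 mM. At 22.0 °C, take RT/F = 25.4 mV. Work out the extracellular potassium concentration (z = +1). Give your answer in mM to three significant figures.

Nernst: E = (25.4/1) · ln([out]/[in]), so ln([out]/[in]) = -69.7 × 1 / 25.4 = -2.7441.
[out]/[in] = e^(-2.7441) = 0.06431.
[out] = 0.06431 × 141 = 9.067 mM.

9.07 mM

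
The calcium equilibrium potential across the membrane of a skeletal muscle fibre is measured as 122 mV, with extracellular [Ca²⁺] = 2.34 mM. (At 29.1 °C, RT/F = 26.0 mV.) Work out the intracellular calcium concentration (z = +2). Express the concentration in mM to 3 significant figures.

0.000197 mM

Nernst: E = (26.0/2) · ln([out]/[in]), so ln([out]/[in]) = 122.0 × 2 / 26.0 = 9.3846.
[out]/[in] = e^(9.3846) = 1.19e+04.
[in] = 2.34 / 1.19e+04 = 0.0001966 mM.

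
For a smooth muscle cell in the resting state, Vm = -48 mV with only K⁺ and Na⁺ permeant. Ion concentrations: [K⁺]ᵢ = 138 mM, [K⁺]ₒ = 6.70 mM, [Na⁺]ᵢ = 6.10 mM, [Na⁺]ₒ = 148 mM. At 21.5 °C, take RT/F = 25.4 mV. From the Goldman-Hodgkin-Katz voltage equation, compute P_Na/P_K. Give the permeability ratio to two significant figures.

Let α = P_Na/P_K. GHK: Vm = 25.4·ln[(Kₒ + α·Naₒ)/(Kᵢ + α·Naᵢ)].
e^(Vm/25.4) = e^(-48.0/25.4) = 0.15111
So 0.15111·(Kᵢ + α·Naᵢ) = Kₒ + α·Naₒ → α = (0.15111·138.0 − 6.7) / (148.0 − 0.15111·6.1)
α = (20.85 − 6.7) / (148.0 − 0.9218) = 14.15/147.1 = 0.09623

0.096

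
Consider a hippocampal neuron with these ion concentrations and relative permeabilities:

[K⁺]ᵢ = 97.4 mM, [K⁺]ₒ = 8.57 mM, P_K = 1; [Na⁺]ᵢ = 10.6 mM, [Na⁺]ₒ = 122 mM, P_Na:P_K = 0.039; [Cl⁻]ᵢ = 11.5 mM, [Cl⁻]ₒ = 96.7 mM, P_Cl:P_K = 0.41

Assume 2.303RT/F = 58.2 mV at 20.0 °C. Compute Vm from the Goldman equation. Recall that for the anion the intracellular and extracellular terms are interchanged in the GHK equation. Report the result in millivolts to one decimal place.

-51.3 mV

Vm = 58.2 · log₁₀[(Σ P·[cation]ₒ + Σ P·[anion]ᵢ) / (Σ P·[cation]ᵢ + Σ P·[anion]ₒ)]
Numerator = 1×8.57 + 0.039×122 + 0.41×11.5 = 18.04
Denominator = 1×97.4 + 0.039×10.6 + 0.41×96.7 = 137.5
Vm = 58.2 · log₁₀(0.13126) = 58.2 × (-0.8819) = -51.32 mV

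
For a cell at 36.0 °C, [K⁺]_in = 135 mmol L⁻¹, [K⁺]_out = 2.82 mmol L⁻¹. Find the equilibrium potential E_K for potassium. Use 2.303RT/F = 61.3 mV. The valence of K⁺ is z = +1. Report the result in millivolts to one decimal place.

-103.0 mV

E = (61.3/z) · log₁₀([K⁺]_out/[K⁺]_in) with z = +1.
= (61.3/1) · log₁₀(2.82/135) = 61.30 · log₁₀(0.02089)
= 61.30 · (-1.6801) = -102.99 mV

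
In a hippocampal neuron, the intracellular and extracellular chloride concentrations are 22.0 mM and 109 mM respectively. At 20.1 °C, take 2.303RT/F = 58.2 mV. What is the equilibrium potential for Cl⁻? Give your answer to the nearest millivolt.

E = (58.2/z) · log₁₀([Cl⁻]_out/[Cl⁻]_in) with z = -1.
For an anion, dividing by z = -1 reverses the sign.
= (58.2/-1) · log₁₀(109/22.0) = -58.20 · log₁₀(4.955)
= -58.20 · (0.6950) = -40.45 mV

-40 mV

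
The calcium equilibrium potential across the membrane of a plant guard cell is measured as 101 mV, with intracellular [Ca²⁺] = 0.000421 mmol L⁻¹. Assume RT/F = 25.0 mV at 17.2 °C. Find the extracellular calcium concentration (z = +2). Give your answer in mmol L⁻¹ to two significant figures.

Nernst: E = (25.0/2) · ln([out]/[in]), so ln([out]/[in]) = 101.0 × 2 / 25.0 = 8.0800.
[out]/[in] = e^(8.0800) = 3229.
[out] = 3229 × 0.000421 = 1.36 mmol L⁻¹.

1.4 mmol L⁻¹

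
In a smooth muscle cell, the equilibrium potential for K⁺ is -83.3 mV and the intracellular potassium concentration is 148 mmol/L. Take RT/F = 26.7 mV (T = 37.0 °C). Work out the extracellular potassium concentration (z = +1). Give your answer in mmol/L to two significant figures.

Nernst: E = (26.7/1) · ln([out]/[in]), so ln([out]/[in]) = -83.3 × 1 / 26.7 = -3.1199.
[out]/[in] = e^(-3.1199) = 0.04416.
[out] = 0.04416 × 148 = 6.536 mmol/L.

6.5 mmol/L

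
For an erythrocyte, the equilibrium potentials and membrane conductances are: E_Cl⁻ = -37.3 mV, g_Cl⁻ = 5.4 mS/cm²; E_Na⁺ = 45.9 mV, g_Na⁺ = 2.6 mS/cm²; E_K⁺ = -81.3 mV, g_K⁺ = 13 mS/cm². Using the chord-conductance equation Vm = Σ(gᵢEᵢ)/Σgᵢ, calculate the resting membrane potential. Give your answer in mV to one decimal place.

Σ gᵢEᵢ = 5.4·(-37.3) + 2.6·(45.9) + 13·(-81.3) = -1138.98
Σ gᵢ = 5.4 + 2.6 + 13 = 21
Vm = -1138.98 / 21 = -54.24 mV

-54.2 mV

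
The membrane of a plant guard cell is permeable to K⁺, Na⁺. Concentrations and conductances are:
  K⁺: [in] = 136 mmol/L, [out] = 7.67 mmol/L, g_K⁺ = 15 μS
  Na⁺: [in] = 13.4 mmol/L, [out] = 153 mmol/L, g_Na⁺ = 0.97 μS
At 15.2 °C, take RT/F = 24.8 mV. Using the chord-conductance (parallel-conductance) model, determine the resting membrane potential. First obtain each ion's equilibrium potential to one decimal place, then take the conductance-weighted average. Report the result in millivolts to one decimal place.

-63.3 mV

E_K⁺ = (24.8/1)·ln(7.67/136) = -71.3 mV
E_Na⁺ = (24.8/1)·ln(153/13.4) = 60.4 mV
Vm = (Σ gᵢEᵢ)/(Σ gᵢ) = (15·-71.3 + 0.97·60.4) / (15 + 0.97)
= -1010.91 / 15.97 = -63.30 mV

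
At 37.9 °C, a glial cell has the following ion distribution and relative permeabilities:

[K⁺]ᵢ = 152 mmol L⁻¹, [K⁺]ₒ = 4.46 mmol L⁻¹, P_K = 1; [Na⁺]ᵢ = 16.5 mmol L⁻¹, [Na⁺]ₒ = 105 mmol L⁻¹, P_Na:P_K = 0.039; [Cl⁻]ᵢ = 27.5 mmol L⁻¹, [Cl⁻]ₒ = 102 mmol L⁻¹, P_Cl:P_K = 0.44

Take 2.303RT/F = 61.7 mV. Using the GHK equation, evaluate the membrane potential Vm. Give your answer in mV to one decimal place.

-60.5 mV

Vm = 61.7 · log₁₀[(Σ P·[cation]ₒ + Σ P·[anion]ᵢ) / (Σ P·[cation]ᵢ + Σ P·[anion]ₒ)]
Numerator = 1×4.46 + 0.039×105 + 0.44×27.5 = 20.66
Denominator = 1×152 + 0.039×16.5 + 0.44×102 = 197.5
Vm = 61.7 · log₁₀(0.10457) = 61.7 × (-0.9806) = -60.50 mV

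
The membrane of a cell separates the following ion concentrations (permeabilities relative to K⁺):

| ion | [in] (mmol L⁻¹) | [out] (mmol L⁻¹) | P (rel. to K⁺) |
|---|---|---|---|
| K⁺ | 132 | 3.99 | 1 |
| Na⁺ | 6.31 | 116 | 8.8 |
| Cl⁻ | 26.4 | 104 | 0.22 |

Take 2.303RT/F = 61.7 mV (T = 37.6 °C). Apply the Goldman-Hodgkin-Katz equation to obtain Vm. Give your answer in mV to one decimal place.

42.6 mV

Vm = 61.7 · log₁₀[(Σ P·[cation]ₒ + Σ P·[anion]ᵢ) / (Σ P·[cation]ᵢ + Σ P·[anion]ₒ)]
Numerator = 1×3.99 + 8.8×116 + 0.22×26.4 = 1031
Denominator = 1×132 + 8.8×6.31 + 0.22×104 = 210.4
Vm = 61.7 · log₁₀(4.8981) = 61.7 × (0.6900) = 42.57 mV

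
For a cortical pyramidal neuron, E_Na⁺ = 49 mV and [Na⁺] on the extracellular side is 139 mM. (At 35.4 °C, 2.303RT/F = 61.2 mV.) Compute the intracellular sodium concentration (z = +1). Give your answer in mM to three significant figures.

22.0 mM

Nernst: E = (61.2/1) · log₁₀([out]/[in]), so log₁₀([out]/[in]) = 49.0 × 1 / 61.2 = 0.8007.
[out]/[in] = 10^(0.8007) = 6.319.
[in] = 139 / 6.319 = 22 mM.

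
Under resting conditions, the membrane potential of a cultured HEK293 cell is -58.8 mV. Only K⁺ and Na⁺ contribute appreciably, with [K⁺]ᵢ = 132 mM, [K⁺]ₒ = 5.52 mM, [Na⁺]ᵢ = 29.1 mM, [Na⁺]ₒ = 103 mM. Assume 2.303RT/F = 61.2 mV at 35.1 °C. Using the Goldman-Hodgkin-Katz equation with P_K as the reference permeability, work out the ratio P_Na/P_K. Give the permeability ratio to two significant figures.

0.089

Let α = P_Na/P_K. GHK: Vm = 61.2·log₁₀[(Kₒ + α·Naₒ)/(Kᵢ + α·Naᵢ)].
10^(Vm/61.2) = 10^(-58.8/61.2) = 0.10945
So 0.10945·(Kᵢ + α·Naᵢ) = Kₒ + α·Naₒ → α = (0.10945·132.0 − 5.52) / (103.0 − 0.10945·29.1)
α = (14.45 − 5.52) / (103.0 − 3.185) = 8.927/99.82 = 0.08944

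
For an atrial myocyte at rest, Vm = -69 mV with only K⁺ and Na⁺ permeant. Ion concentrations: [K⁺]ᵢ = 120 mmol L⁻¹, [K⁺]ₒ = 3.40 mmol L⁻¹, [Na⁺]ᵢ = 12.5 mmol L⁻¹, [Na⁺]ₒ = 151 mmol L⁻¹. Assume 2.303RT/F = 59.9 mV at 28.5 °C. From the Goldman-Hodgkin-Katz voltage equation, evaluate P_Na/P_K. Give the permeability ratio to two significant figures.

0.034

Let α = P_Na/P_K. GHK: Vm = 59.9·log₁₀[(Kₒ + α·Naₒ)/(Kᵢ + α·Naᵢ)].
10^(Vm/59.9) = 10^(-69.0/59.9) = 0.070482
So 0.070482·(Kᵢ + α·Naᵢ) = Kₒ + α·Naₒ → α = (0.070482·120.0 − 3.4) / (151.0 − 0.070482·12.5)
α = (8.458 − 3.4) / (151.0 − 0.881) = 5.058/150.1 = 0.03369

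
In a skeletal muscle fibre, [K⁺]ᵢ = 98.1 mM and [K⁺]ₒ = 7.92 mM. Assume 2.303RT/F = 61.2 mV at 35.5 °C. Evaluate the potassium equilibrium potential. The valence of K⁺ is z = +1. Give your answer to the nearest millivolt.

-67 mV

E = (61.2/z) · log₁₀([K⁺]_out/[K⁺]_in) with z = +1.
= (61.2/1) · log₁₀(7.92/98.1) = 61.20 · log₁₀(0.08073)
= 61.20 · (-1.0929) = -66.89 mV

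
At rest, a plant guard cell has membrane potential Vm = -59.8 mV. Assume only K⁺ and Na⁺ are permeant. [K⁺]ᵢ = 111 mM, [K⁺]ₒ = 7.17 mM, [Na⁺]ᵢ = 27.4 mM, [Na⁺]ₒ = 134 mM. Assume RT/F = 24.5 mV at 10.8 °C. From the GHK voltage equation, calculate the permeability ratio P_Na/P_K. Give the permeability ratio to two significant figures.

Let α = P_Na/P_K. GHK: Vm = 24.5·ln[(Kₒ + α·Naₒ)/(Kᵢ + α·Naᵢ)].
e^(Vm/24.5) = e^(-59.8/24.5) = 0.08709
So 0.08709·(Kᵢ + α·Naᵢ) = Kₒ + α·Naₒ → α = (0.08709·111.0 − 7.17) / (134.0 − 0.08709·27.4)
α = (9.667 − 7.17) / (134.0 − 2.386) = 2.497/131.6 = 0.01897

0.019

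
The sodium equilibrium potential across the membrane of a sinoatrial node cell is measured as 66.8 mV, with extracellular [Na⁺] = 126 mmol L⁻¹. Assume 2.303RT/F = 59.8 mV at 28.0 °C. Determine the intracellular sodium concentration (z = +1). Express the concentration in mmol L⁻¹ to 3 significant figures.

9.62 mmol L⁻¹

Nernst: E = (59.8/1) · log₁₀([out]/[in]), so log₁₀([out]/[in]) = 66.8 × 1 / 59.8 = 1.1171.
[out]/[in] = 10^(1.1171) = 13.09.
[in] = 126 / 13.09 = 9.623 mmol L⁻¹.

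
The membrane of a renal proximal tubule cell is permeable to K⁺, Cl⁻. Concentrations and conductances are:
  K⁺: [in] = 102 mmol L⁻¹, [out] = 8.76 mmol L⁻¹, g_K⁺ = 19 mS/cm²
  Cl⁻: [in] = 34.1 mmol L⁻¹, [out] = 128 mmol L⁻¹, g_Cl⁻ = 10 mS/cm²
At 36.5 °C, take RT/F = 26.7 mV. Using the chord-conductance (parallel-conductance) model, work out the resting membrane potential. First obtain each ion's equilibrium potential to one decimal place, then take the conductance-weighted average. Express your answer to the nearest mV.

-55 mV

E_K⁺ = (26.7/1)·ln(8.76/102) = -65.5 mV
E_Cl⁻ = (26.7/-1)·ln(128/34.1) = -35.3 mV
Vm = (Σ gᵢEᵢ)/(Σ gᵢ) = (19·-65.5 + 10·-35.3) / (19 + 10)
= -1597.50 / 29 = -55.09 mV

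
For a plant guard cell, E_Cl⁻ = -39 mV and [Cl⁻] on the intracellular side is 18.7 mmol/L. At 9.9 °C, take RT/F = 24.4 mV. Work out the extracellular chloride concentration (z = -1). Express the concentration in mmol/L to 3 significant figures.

92.5 mmol/L

Nernst: E = (24.4/-1) · ln([out]/[in]), so ln([out]/[in]) = -39.0 × -1 / 24.4 = 1.5984.
[out]/[in] = e^(1.5984) = 4.945.
[out] = 4.945 × 18.7 = 92.47 mmol/L.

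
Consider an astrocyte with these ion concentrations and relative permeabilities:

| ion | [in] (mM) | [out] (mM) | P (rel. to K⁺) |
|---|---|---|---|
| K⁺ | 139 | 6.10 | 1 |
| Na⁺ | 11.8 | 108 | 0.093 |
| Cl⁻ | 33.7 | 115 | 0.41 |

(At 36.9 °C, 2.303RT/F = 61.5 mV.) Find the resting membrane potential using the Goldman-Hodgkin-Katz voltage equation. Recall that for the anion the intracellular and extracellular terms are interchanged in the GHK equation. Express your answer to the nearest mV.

-49 mV

Vm = 61.5 · log₁₀[(Σ P·[cation]ₒ + Σ P·[anion]ᵢ) / (Σ P·[cation]ᵢ + Σ P·[anion]ₒ)]
Numerator = 1×6.10 + 0.093×108 + 0.41×33.7 = 29.96
Denominator = 1×139 + 0.093×11.8 + 0.41×115 = 187.2
Vm = 61.5 · log₁₀(0.16001) = 61.5 × (-0.7959) = -48.95 mV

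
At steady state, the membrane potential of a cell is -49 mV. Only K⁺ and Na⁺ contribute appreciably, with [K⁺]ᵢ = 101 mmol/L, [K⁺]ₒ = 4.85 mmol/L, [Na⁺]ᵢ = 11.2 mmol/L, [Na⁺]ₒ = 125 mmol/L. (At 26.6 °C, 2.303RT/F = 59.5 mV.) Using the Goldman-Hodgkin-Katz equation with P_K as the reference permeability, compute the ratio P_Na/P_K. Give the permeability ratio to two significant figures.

0.084

Let α = P_Na/P_K. GHK: Vm = 59.5·log₁₀[(Kₒ + α·Naₒ)/(Kᵢ + α·Naᵢ)].
10^(Vm/59.5) = 10^(-49.0/59.5) = 0.15013
So 0.15013·(Kᵢ + α·Naᵢ) = Kₒ + α·Naₒ → α = (0.15013·101.0 − 4.85) / (125.0 − 0.15013·11.2)
α = (15.16 − 4.85) / (125.0 − 1.681) = 10.31/123.3 = 0.08363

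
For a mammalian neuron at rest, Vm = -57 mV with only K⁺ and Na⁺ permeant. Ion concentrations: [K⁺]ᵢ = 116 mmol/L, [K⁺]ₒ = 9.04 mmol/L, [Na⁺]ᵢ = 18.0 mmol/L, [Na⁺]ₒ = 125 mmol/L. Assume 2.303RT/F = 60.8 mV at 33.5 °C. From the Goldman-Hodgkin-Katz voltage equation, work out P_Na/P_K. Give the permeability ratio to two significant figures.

Let α = P_Na/P_K. GHK: Vm = 60.8·log₁₀[(Kₒ + α·Naₒ)/(Kᵢ + α·Naᵢ)].
10^(Vm/60.8) = 10^(-57.0/60.8) = 0.11548
So 0.11548·(Kᵢ + α·Naᵢ) = Kₒ + α·Naₒ → α = (0.11548·116.0 − 9.04) / (125.0 − 0.11548·18.0)
α = (13.4 − 9.04) / (125.0 − 2.079) = 4.355/122.9 = 0.03543

0.035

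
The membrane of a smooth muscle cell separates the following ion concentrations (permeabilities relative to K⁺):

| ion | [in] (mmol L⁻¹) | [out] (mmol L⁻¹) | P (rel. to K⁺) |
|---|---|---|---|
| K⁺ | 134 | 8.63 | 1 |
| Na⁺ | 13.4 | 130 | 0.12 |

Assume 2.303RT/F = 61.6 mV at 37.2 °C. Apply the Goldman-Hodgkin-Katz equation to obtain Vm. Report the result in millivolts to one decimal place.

-46.1 mV

Vm = 61.6 · log₁₀[(Σ P·[cation]ₒ + Σ P·[anion]ᵢ) / (Σ P·[cation]ᵢ + Σ P·[anion]ₒ)]
Numerator = 1×8.63 + 0.12×130 = 24.23
Denominator = 1×134 + 0.12×13.4 = 135.6
Vm = 61.6 · log₁₀(0.17868) = 61.6 × (-0.7479) = -46.07 mV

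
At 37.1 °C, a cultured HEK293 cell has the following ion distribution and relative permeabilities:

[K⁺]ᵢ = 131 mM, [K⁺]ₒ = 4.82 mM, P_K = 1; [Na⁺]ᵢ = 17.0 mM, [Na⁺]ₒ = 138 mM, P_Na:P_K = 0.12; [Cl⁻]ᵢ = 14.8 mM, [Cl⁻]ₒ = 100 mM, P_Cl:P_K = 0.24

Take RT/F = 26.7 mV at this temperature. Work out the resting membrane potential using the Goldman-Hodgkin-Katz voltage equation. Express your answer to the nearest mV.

-49 mV

Vm = 26.7 · ln[(Σ P·[cation]ₒ + Σ P·[anion]ᵢ) / (Σ P·[cation]ᵢ + Σ P·[anion]ₒ)]
Numerator = 1×4.82 + 0.12×138 + 0.24×14.8 = 24.93
Denominator = 1×131 + 0.12×17.0 + 0.24×100 = 157
Vm = 26.7 · ln(0.15876) = 26.7 × (-1.8403) = -49.14 mV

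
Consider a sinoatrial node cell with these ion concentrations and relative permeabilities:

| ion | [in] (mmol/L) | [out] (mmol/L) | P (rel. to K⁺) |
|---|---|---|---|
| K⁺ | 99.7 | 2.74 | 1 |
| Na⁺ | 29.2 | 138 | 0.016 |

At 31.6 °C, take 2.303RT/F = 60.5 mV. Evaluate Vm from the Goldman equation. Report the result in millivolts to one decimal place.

Vm = 60.5 · log₁₀[(Σ P·[cation]ₒ + Σ P·[anion]ᵢ) / (Σ P·[cation]ᵢ + Σ P·[anion]ₒ)]
Numerator = 1×2.74 + 0.016×138 = 4.948
Denominator = 1×99.7 + 0.016×29.2 = 100.2
Vm = 60.5 · log₁₀(0.049397) = 60.5 × (-1.3063) = -79.03 mV

-79.0 mV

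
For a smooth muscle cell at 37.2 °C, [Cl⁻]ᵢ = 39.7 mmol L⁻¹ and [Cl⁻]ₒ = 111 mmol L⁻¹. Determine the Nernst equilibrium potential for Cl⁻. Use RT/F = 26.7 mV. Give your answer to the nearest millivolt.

E = (26.7/z) · ln([Cl⁻]_out/[Cl⁻]_in) with z = -1.
For an anion, dividing by z = -1 reverses the sign.
= (26.7/-1) · ln(111/39.7) = -26.70 · ln(2.796)
= -26.70 · (1.0282) = -27.45 mV

-27 mV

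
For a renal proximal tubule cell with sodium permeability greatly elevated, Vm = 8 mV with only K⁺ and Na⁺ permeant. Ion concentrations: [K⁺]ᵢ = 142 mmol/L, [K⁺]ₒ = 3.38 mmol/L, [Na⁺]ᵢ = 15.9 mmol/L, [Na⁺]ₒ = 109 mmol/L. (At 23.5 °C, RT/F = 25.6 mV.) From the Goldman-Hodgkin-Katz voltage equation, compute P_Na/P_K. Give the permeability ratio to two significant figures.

2.2

Let α = P_Na/P_K. GHK: Vm = 25.6·ln[(Kₒ + α·Naₒ)/(Kᵢ + α·Naᵢ)].
e^(Vm/25.6) = e^(8.0/25.6) = 1.3668
So 1.3668·(Kᵢ + α·Naᵢ) = Kₒ + α·Naₒ → α = (1.3668·142.0 − 3.38) / (109.0 − 1.3668·15.9)
α = (194.1 − 3.38) / (109.0 − 21.73) = 190.7/87.27 = 2.185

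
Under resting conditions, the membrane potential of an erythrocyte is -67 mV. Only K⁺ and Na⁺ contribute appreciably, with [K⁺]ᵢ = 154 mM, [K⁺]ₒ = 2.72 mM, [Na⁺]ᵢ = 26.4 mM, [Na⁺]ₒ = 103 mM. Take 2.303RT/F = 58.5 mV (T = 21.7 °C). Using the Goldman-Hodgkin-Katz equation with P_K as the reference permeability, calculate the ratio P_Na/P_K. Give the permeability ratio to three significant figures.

Let α = P_Na/P_K. GHK: Vm = 58.5·log₁₀[(Kₒ + α·Naₒ)/(Kᵢ + α·Naᵢ)].
10^(Vm/58.5) = 10^(-67.0/58.5) = 0.071565
So 0.071565·(Kᵢ + α·Naᵢ) = Kₒ + α·Naₒ → α = (0.071565·154.0 − 2.72) / (103.0 − 0.071565·26.4)
α = (11.02 − 2.72) / (103.0 − 1.889) = 8.301/101.1 = 0.0821

0.0821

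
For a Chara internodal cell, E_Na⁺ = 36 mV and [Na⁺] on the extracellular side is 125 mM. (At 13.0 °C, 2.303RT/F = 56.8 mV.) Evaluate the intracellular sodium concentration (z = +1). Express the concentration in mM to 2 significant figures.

29 mM

Nernst: E = (56.8/1) · log₁₀([out]/[in]), so log₁₀([out]/[in]) = 36.0 × 1 / 56.8 = 0.6338.
[out]/[in] = 10^(0.6338) = 4.303.
[in] = 125 / 4.303 = 29.05 mM.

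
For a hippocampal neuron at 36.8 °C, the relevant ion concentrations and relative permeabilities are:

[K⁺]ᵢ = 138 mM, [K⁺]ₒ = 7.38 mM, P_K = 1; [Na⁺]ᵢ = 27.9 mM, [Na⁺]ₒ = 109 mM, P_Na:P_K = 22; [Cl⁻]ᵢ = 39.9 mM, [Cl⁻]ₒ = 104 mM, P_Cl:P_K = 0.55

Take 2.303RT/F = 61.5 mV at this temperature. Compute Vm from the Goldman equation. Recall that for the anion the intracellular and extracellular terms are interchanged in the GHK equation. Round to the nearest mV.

Vm = 61.5 · log₁₀[(Σ P·[cation]ₒ + Σ P·[anion]ᵢ) / (Σ P·[cation]ᵢ + Σ P·[anion]ₒ)]
Numerator = 1×7.38 + 22×109 + 0.55×39.9 = 2427
Denominator = 1×138 + 22×27.9 + 0.55×104 = 809
Vm = 61.5 · log₁₀(3.0004) = 61.5 × (0.4772) = 29.35 mV

29 mV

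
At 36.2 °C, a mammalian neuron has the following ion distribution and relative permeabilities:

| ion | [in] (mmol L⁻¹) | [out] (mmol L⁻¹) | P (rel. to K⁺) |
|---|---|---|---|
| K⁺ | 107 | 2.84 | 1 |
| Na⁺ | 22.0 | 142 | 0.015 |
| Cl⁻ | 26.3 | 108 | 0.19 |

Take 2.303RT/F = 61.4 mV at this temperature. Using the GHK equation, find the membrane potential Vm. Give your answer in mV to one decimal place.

-68.0 mV

Vm = 61.4 · log₁₀[(Σ P·[cation]ₒ + Σ P·[anion]ᵢ) / (Σ P·[cation]ᵢ + Σ P·[anion]ₒ)]
Numerator = 1×2.84 + 0.015×142 + 0.19×26.3 = 9.967
Denominator = 1×107 + 0.015×22.0 + 0.19×108 = 127.8
Vm = 61.4 · log₁₀(0.077959) = 61.4 × (-1.1081) = -68.04 mV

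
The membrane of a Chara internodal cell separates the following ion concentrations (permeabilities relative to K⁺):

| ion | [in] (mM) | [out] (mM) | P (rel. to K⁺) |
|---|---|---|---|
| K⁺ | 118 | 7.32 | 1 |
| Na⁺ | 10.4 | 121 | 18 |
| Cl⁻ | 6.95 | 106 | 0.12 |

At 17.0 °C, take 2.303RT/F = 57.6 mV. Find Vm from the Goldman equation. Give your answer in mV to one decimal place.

48.2 mV

Vm = 57.6 · log₁₀[(Σ P·[cation]ₒ + Σ P·[anion]ᵢ) / (Σ P·[cation]ᵢ + Σ P·[anion]ₒ)]
Numerator = 1×7.32 + 18×121 + 0.12×6.95 = 2186
Denominator = 1×118 + 18×10.4 + 0.12×106 = 317.9
Vm = 57.6 · log₁₀(6.8764) = 57.6 × (0.8374) = 48.23 mV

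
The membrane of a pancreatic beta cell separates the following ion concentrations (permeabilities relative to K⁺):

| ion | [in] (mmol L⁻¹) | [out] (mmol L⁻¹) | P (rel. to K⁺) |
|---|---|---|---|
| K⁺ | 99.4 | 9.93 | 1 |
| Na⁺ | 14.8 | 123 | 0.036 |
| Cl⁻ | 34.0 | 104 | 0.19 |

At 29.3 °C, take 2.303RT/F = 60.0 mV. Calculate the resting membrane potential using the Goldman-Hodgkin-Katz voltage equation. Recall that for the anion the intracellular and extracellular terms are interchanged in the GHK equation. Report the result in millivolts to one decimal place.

-45.6 mV

Vm = 60.0 · log₁₀[(Σ P·[cation]ₒ + Σ P·[anion]ᵢ) / (Σ P·[cation]ᵢ + Σ P·[anion]ₒ)]
Numerator = 1×9.93 + 0.036×123 + 0.19×34.0 = 20.82
Denominator = 1×99.4 + 0.036×14.8 + 0.19×104 = 119.7
Vm = 60.0 · log₁₀(0.17393) = 60.0 × (-0.7596) = -45.58 mV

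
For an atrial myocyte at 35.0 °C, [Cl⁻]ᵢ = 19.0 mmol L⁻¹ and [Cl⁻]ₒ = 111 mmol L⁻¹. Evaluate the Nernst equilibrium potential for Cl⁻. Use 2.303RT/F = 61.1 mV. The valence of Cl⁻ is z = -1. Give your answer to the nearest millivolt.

-47 mV

E = (61.1/z) · log₁₀([Cl⁻]_out/[Cl⁻]_in) with z = -1.
For an anion, dividing by z = -1 reverses the sign.
= (61.1/-1) · log₁₀(111/19.0) = -61.10 · log₁₀(5.842)
= -61.10 · (0.7666) = -46.84 mV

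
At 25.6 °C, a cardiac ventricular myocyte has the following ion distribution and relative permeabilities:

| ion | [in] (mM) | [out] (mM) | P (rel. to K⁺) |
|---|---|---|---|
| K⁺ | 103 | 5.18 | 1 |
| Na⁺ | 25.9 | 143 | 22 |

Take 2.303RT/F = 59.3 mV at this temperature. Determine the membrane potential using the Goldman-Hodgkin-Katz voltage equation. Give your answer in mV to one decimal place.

39.8 mV

Vm = 59.3 · log₁₀[(Σ P·[cation]ₒ + Σ P·[anion]ᵢ) / (Σ P·[cation]ᵢ + Σ P·[anion]ₒ)]
Numerator = 1×5.18 + 22×143 = 3151
Denominator = 1×103 + 22×25.9 = 672.8
Vm = 59.3 · log₁₀(4.6837) = 59.3 × (0.6706) = 39.77 mV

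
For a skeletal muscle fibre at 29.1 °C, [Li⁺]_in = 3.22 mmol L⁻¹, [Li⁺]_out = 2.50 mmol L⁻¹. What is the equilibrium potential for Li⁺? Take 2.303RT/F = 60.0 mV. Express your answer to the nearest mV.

-7 mV

E = (60.0/z) · log₁₀([Li⁺]_out/[Li⁺]_in) with z = +1.
= (60.0/1) · log₁₀(2.50/3.22) = 60.00 · log₁₀(0.7764)
= 60.00 · (-0.1099) = -6.59 mV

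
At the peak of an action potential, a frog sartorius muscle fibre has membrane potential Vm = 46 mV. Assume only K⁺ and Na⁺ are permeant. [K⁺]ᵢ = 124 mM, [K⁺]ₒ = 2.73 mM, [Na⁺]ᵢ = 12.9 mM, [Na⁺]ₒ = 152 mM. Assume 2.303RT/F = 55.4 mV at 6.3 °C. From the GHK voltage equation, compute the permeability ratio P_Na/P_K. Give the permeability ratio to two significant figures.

Let α = P_Na/P_K. GHK: Vm = 55.4·log₁₀[(Kₒ + α·Naₒ)/(Kᵢ + α·Naᵢ)].
10^(Vm/55.4) = 10^(46.0/55.4) = 6.7659
So 6.7659·(Kᵢ + α·Naᵢ) = Kₒ + α·Naₒ → α = (6.7659·124.0 − 2.73) / (152.0 − 6.7659·12.9)
α = (839 − 2.73) / (152.0 − 87.28) = 836.2/64.72 = 12.92

13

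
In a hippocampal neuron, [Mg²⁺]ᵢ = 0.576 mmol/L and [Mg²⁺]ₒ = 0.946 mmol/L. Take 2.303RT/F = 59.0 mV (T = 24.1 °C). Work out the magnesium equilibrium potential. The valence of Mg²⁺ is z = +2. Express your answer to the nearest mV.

E = (59.0/z) · log₁₀([Mg²⁺]_out/[Mg²⁺]_in) with z = +2.
= (59.0/2) · log₁₀(0.946/0.576) = 29.50 · log₁₀(1.642)
= 29.50 · (0.2155) = 6.36 mV

6 mV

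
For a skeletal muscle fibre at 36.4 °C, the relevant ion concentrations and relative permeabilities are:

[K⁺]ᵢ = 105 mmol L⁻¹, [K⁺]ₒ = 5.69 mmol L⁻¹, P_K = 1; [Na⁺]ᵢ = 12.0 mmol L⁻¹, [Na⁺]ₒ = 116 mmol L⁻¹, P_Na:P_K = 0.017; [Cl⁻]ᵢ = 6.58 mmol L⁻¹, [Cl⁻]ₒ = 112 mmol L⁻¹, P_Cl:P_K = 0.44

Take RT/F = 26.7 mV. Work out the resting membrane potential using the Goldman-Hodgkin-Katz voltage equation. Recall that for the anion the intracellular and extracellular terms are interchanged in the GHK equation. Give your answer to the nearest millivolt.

-72 mV

Vm = 26.7 · ln[(Σ P·[cation]ₒ + Σ P·[anion]ᵢ) / (Σ P·[cation]ᵢ + Σ P·[anion]ₒ)]
Numerator = 1×5.69 + 0.017×116 + 0.44×6.58 = 10.56
Denominator = 1×105 + 0.017×12.0 + 0.44×112 = 154.5
Vm = 26.7 · ln(0.068338) = 26.7 × (-2.6833) = -71.64 mV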